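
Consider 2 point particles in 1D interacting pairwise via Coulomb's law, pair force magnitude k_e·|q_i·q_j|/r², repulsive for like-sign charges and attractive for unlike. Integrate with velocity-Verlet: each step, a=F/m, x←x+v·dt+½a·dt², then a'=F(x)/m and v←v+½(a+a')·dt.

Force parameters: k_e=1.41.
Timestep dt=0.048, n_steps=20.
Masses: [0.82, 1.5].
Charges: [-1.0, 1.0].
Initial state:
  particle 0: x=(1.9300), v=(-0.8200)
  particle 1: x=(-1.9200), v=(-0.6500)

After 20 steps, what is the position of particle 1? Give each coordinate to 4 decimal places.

step 0: x0=(1.9300) x1=(-1.9200)
step 1: x0=(1.8905) x1=(-1.9511)
step 2: x0=(1.8507) x1=(-1.9821)
step 3: x0=(1.8107) x1=(-2.0129)
step 4: x0=(1.7704) x1=(-2.0436)
step 5: x0=(1.7298) x1=(-2.0742)
step 6: x0=(1.6890) x1=(-2.1045)
step 7: x0=(1.6479) x1=(-2.1348)
step 8: x0=(1.6065) x1=(-2.1649)
step 9: x0=(1.5648) x1=(-2.1948)
step 10: x0=(1.5228) x1=(-2.2246)
step 11: x0=(1.4806) x1=(-2.2542)
step 12: x0=(1.4381) x1=(-2.2837)
step 13: x0=(1.3952) x1=(-2.3130)
step 14: x0=(1.3521) x1=(-2.3421)
step 15: x0=(1.3088) x1=(-2.3711)
step 16: x0=(1.2651) x1=(-2.4000)
step 17: x0=(1.2211) x1=(-2.4286)
step 18: x0=(1.1768) x1=(-2.4572)
step 19: x0=(1.1322) x1=(-2.4855)
step 20: x0=(1.0874) x1=(-2.5137)

(-2.5137)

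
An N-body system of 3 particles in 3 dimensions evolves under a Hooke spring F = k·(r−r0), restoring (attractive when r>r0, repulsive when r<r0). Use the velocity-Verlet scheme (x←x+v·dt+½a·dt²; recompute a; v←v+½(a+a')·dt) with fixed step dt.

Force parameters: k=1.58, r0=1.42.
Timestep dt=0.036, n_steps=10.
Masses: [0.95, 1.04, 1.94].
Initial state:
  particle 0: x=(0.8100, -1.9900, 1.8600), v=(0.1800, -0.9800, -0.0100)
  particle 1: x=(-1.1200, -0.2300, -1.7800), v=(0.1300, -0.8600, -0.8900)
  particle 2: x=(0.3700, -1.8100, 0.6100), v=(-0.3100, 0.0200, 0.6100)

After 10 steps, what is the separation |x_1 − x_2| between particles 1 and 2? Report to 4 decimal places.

step 0: x0=(0.8100, -1.9900, 1.8600) x1=(-1.1200, -0.2300, -1.7800) x2=(0.3700, -1.8100, 0.6100)
step 1: x0=(0.8151, -2.0240, 1.8570) x1=(-1.1132, -0.2630, -1.8083) x2=(0.3584, -1.8088, 0.6312)
step 2: x0=(0.8174, -2.0554, 1.8489) x1=(-1.1022, -0.3001, -1.8289) x2=(0.3459, -1.8067, 0.6509)
step 3: x0=(0.8170, -2.0843, 1.8355) x1=(-1.0870, -0.3412, -1.8418) x2=(0.3324, -1.8036, 0.6690)
step 4: x0=(0.8138, -2.1107, 1.8169) x1=(-1.0676, -0.3863, -1.8470) x2=(0.3181, -1.7997, 0.6855)
step 5: x0=(0.8080, -2.1346, 1.7932) x1=(-1.0442, -0.4353, -1.8446) x2=(0.3029, -1.7949, 0.7003)
step 6: x0=(0.7997, -2.1561, 1.7646) x1=(-1.0169, -0.4880, -1.8344) x2=(0.2869, -1.7892, 0.7136)
step 7: x0=(0.7889, -2.1754, 1.7310) x1=(-0.9857, -0.5444, -1.8168) x2=(0.2700, -1.7828, 0.7251)
step 8: x0=(0.7757, -2.1924, 1.6927) x1=(-0.9509, -0.6042, -1.7917) x2=(0.2523, -1.7755, 0.7350)
step 9: x0=(0.7603, -2.2074, 1.6500) x1=(-0.9125, -0.6673, -1.7595) x2=(0.2338, -1.7675, 0.7433)
step 10: x0=(0.7429, -2.2204, 1.6028) x1=(-0.8708, -0.7335, -1.7203) x2=(0.2145, -1.7588, 0.7500)

2.8864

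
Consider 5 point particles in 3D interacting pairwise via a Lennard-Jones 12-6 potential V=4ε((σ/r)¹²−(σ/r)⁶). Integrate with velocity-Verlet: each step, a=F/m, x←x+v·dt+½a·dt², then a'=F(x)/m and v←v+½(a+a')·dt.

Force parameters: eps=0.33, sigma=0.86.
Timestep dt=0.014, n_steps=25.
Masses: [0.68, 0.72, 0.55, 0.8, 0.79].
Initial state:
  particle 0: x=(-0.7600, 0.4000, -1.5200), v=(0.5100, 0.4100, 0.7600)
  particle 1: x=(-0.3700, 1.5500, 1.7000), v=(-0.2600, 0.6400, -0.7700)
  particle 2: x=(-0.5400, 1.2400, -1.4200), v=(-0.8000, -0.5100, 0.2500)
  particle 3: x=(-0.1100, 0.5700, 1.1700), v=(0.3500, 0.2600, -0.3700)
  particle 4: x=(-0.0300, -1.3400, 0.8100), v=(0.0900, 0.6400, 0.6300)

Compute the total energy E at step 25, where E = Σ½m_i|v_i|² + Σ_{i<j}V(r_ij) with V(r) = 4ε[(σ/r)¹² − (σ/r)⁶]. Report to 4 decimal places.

step 0: x0=(-0.7600, 0.4000, -1.5200) x1=(-0.3700, 1.5500, 1.7000) x2=(-0.5400, 1.2400, -1.4200) x3=(-0.1100, 0.5700, 1.1700) x4=(-0.0300, -1.3400, 0.8100)
step 1: x0=(-0.7531, 0.4048, -1.5095) x1=(-0.3736, 1.5589, 1.6892) x2=(-0.5509, 1.2340, -1.4164) x3=(-0.1051, 0.5737, 1.1649) x4=(-0.0287, -1.3310, 0.8188)
step 2: x0=(-0.7469, 0.4070, -1.4992) x1=(-0.3772, 1.5675, 1.6782) x2=(-0.5610, 1.2313, -1.4124) x3=(-0.1003, 0.5776, 1.1598) x4=(-0.0275, -1.3221, 0.8276)
step 3: x0=(-0.7413, 0.4059, -1.4893) x1=(-0.3807, 1.5760, 1.6672) x2=(-0.5702, 1.2326, -1.4079) x3=(-0.0955, 0.5816, 1.1548) x4=(-0.0262, -1.3131, 0.8365)
step 4: x0=(-0.7365, 0.4015, -1.4798) x1=(-0.3842, 1.5844, 1.6561) x2=(-0.5785, 1.2380, -1.4031) x3=(-0.0908, 0.5858, 1.1500) x4=(-0.0250, -1.3041, 0.8453)
step 5: x0=(-0.7322, 0.3941, -1.4705) x1=(-0.3876, 1.5925, 1.6449) x2=(-0.5862, 1.2470, -1.3979) x3=(-0.0861, 0.5902, 1.1452) x4=(-0.0237, -1.2951, 0.8541)
step 6: x0=(-0.7283, 0.3846, -1.4614) x1=(-0.3909, 1.6005, 1.6336) x2=(-0.5934, 1.2587, -1.3925) x3=(-0.0814, 0.5947, 1.1404) x4=(-0.0224, -1.2861, 0.8629)
step 7: x0=(-0.7246, 0.3737, -1.4524) x1=(-0.3942, 1.6082, 1.6222) x2=(-0.6003, 1.2721, -1.3870) x3=(-0.0768, 0.5993, 1.1358) x4=(-0.0212, -1.2771, 0.8718)
step 8: x0=(-0.7210, 0.3621, -1.4434) x1=(-0.3975, 1.6158, 1.6107) x2=(-0.6071, 1.2865, -1.3814) x3=(-0.0723, 0.6041, 1.1312) x4=(-0.0199, -1.2680, 0.8806)
step 9: x0=(-0.7175, 0.3501, -1.4345) x1=(-0.4007, 1.6233, 1.5992) x2=(-0.6139, 1.3013, -1.3757) x3=(-0.0678, 0.6091, 1.1267) x4=(-0.0187, -1.2590, 0.8894)
step 10: x0=(-0.7139, 0.3381, -1.4255) x1=(-0.4038, 1.6305, 1.5875) x2=(-0.6206, 1.3161, -1.3701) x3=(-0.0633, 0.6142, 1.1222) x4=(-0.0174, -1.2500, 0.8983)
step 11: x0=(-0.7104, 0.3261, -1.4166) x1=(-0.4069, 1.6376, 1.5758) x2=(-0.6274, 1.3308, -1.3645) x3=(-0.0590, 0.6194, 1.1179) x4=(-0.0162, -1.2409, 0.9071)
step 12: x0=(-0.7068, 0.3144, -1.4076) x1=(-0.4099, 1.6445, 1.5640) x2=(-0.6342, 1.3453, -1.3588) x3=(-0.0546, 0.6248, 1.1136) x4=(-0.0149, -1.2318, 0.9159)
step 13: x0=(-0.7032, 0.3029, -1.3987) x1=(-0.4128, 1.6512, 1.5521) x2=(-0.6410, 1.3594, -1.3532) x3=(-0.0503, 0.6303, 1.1093) x4=(-0.0137, -1.2228, 0.9247)
step 14: x0=(-0.6996, 0.2917, -1.3897) x1=(-0.4157, 1.6578, 1.5402) x2=(-0.6478, 1.3732, -1.3476) x3=(-0.0461, 0.6360, 1.1052) x4=(-0.0124, -1.2137, 0.9336)
step 15: x0=(-0.6960, 0.2808, -1.3807) x1=(-0.4186, 1.6642, 1.5282) x2=(-0.6546, 1.3867, -1.3420) x3=(-0.0419, 0.6418, 1.1011) x4=(-0.0111, -1.2046, 0.9424)
step 16: x0=(-0.6924, 0.2700, -1.3717) x1=(-0.4213, 1.6704, 1.5161) x2=(-0.6615, 1.3999, -1.3364) x3=(-0.0378, 0.6478, 1.0970) x4=(-0.0099, -1.1955, 0.9512)
step 17: x0=(-0.6887, 0.2596, -1.3627) x1=(-0.4240, 1.6764, 1.5039) x2=(-0.6683, 1.4128, -1.3309) x3=(-0.0338, 0.6539, 1.0930) x4=(-0.0086, -1.1864, 0.9601)
step 18: x0=(-0.6851, 0.2493, -1.3537) x1=(-0.4267, 1.6823, 1.4916) x2=(-0.6752, 1.4254, -1.3253) x3=(-0.0298, 0.6602, 1.0891) x4=(-0.0074, -1.1772, 0.9689)
step 19: x0=(-0.6815, 0.2393, -1.3446) x1=(-0.4292, 1.6880, 1.4793) x2=(-0.6821, 1.4377, -1.3197) x3=(-0.0259, 0.6666, 1.0852) x4=(-0.0061, -1.1681, 0.9777)
step 20: x0=(-0.6778, 0.2295, -1.3356) x1=(-0.4317, 1.6935, 1.4670) x2=(-0.6889, 1.4499, -1.3142) x3=(-0.0220, 0.6732, 1.0814) x4=(-0.0049, -1.1589, 0.9866)
step 21: x0=(-0.6742, 0.2198, -1.3266) x1=(-0.4341, 1.6988, 1.4545) x2=(-0.6958, 1.4618, -1.3086) x3=(-0.0182, 0.6799, 1.0777) x4=(-0.0036, -1.1498, 0.9954)
step 22: x0=(-0.6705, 0.2103, -1.3175) x1=(-0.4365, 1.7040, 1.4420) x2=(-0.7026, 1.4735, -1.3030) x3=(-0.0145, 0.6867, 1.0740) x4=(-0.0024, -1.1406, 1.0042)
step 23: x0=(-0.6669, 0.2009, -1.3085) x1=(-0.4388, 1.7089, 1.4294) x2=(-0.7095, 1.4850, -1.2975) x3=(-0.0108, 0.6938, 1.0704) x4=(-0.0011, -1.1314, 1.0131)
step 24: x0=(-0.6633, 0.1917, -1.2994) x1=(-0.4410, 1.7137, 1.4168) x2=(-0.7163, 1.4964, -1.2919) x3=(-0.0072, 0.7009, 1.0668) x4=(0.0001, -1.1222, 1.0219)
step 25: x0=(-0.6596, 0.1826, -1.2904) x1=(-0.4431, 1.7183, 1.4040) x2=(-0.7232, 1.5076, -1.2864) x3=(-0.0037, 0.7082, 1.0633) x4=(0.0014, -1.1130, 1.0307)
step 0 velocities: v0=(0.5100, 0.4100, 0.7600) v1=(-0.2600, 0.6400, -0.7700) v2=(-0.8000, -0.5100, 0.2500) v3=(0.3500, 0.2600, -0.3700) v4=(0.0900, 0.6400, 0.6300)
step 0: KE=1.4445, PE=-0.3212, E=1.1233
step 25 velocities: v0=(0.2590, -0.6476, 0.6467) v1=(-0.1488, 0.3222, -0.9103) v2=(-0.4880, 0.7966, 0.3975) v3=(0.2494, 0.5282, -0.2497) v4=(0.0893, 0.6587, 0.6309)
step 25: KE=1.4279, PE=-0.3016, E=1.1262

1.1262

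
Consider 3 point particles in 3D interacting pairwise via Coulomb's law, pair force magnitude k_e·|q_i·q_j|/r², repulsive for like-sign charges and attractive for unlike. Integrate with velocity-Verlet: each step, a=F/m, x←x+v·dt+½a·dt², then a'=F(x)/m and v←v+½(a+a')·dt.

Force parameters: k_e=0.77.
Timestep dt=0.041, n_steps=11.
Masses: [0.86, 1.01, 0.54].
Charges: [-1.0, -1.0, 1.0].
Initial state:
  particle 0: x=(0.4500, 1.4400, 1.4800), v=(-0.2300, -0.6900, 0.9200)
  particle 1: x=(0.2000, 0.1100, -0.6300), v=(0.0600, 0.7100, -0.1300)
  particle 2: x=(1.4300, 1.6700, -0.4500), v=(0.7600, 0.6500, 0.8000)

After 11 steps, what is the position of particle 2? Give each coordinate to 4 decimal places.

step 0: x0=(0.4500, 1.4400, 1.4800) x1=(0.2000, 0.1100, -0.6300) x2=(1.4300, 1.6700, -0.4500)
step 1: x0=(0.4407, 1.4118, 1.5177) x1=(0.2025, 0.1392, -0.6354) x2=(1.4609, 1.6964, -0.4170)
step 2: x0=(0.4315, 1.3837, 1.5553) x1=(0.2053, 0.1685, -0.6409) x2=(1.4911, 1.7223, -0.3836)
step 3: x0=(0.4225, 1.3559, 1.5929) x1=(0.2082, 0.1980, -0.6466) x2=(1.5208, 1.7476, -0.3499)
step 4: x0=(0.4136, 1.3281, 1.6304) x1=(0.2113, 0.2276, -0.6524) x2=(1.5499, 1.7724, -0.3159)
step 5: x0=(0.4049, 1.3005, 1.6678) x1=(0.2145, 0.2573, -0.6584) x2=(1.5784, 1.7968, -0.2816)
step 6: x0=(0.3964, 1.2731, 1.7053) x1=(0.2180, 0.2872, -0.6644) x2=(1.6063, 1.8206, -0.2470)
step 7: x0=(0.3880, 1.2459, 1.7428) x1=(0.2216, 0.3172, -0.6706) x2=(1.6336, 1.8440, -0.2122)
step 8: x0=(0.3798, 1.2187, 1.7802) x1=(0.2254, 0.3473, -0.6769) x2=(1.6604, 1.8668, -0.1771)
step 9: x0=(0.3717, 1.1917, 1.8176) x1=(0.2293, 0.3776, -0.6833) x2=(1.6866, 1.8892, -0.1418)
step 10: x0=(0.3637, 1.1649, 1.8551) x1=(0.2335, 0.4080, -0.6899) x2=(1.7123, 1.9111, -0.1063)
step 11: x0=(0.3559, 1.1382, 1.8925) x1=(0.2378, 0.4386, -0.6965) x2=(1.7374, 1.9326, -0.0707)

(1.7374, 1.9326, -0.0707)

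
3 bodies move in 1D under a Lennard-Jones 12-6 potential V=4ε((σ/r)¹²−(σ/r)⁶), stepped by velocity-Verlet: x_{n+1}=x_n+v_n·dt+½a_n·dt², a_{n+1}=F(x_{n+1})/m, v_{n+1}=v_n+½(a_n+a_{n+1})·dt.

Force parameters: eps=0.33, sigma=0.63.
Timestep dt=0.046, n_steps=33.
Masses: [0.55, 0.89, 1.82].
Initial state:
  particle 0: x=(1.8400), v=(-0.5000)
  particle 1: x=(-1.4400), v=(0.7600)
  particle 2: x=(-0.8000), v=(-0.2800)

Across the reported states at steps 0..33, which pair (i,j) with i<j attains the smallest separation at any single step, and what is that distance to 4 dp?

step 0: x0=(1.8400) x1=(-1.4400) x2=(-0.8000)
step 1: x0=(1.8170) x1=(-1.4160) x2=(-0.8075)
step 2: x0=(1.7940) x1=(-1.4478) x2=(-0.7878)
step 3: x0=(1.7710) x1=(-1.4906) x2=(-0.7626)
step 4: x0=(1.7480) x1=(-1.5317) x2=(-0.7383)
step 5: x0=(1.7250) x1=(-1.5699) x2=(-0.7154)
step 6: x0=(1.7019) x1=(-1.6056) x2=(-0.6937)
step 7: x0=(1.6789) x1=(-1.6396) x2=(-0.6729)
step 8: x0=(1.6559) x1=(-1.6723) x2=(-0.6527)
step 9: x0=(1.6329) x1=(-1.7040) x2=(-0.6329)
step 10: x0=(1.6098) x1=(-1.7352) x2=(-0.6134)
step 11: x0=(1.5868) x1=(-1.7658) x2=(-0.5942)
step 12: x0=(1.5637) x1=(-1.7961) x2=(-0.5752)
step 13: x0=(1.5406) x1=(-1.8260) x2=(-0.5563)
step 14: x0=(1.5176) x1=(-1.8558) x2=(-0.5375)
step 15: x0=(1.4945) x1=(-1.8854) x2=(-0.5188)
step 16: x0=(1.4714) x1=(-1.9149) x2=(-0.5001)
step 17: x0=(1.4483) x1=(-1.9442) x2=(-0.4815)
step 18: x0=(1.4251) x1=(-1.9735) x2=(-0.4630)
step 19: x0=(1.4020) x1=(-2.0027) x2=(-0.4444)
step 20: x0=(1.3788) x1=(-2.0319) x2=(-0.4259)
step 21: x0=(1.3555) x1=(-2.0610) x2=(-0.4073)
step 22: x0=(1.3323) x1=(-2.0901) x2=(-0.3888)
step 23: x0=(1.3090) x1=(-2.1192) x2=(-0.3703)
step 24: x0=(1.2856) x1=(-2.1482) x2=(-0.3518)
step 25: x0=(1.2622) x1=(-2.1772) x2=(-0.3333)
step 26: x0=(1.2387) x1=(-2.2062) x2=(-0.3147)
step 27: x0=(1.2152) x1=(-2.2352) x2=(-0.2962)
step 28: x0=(1.1915) x1=(-2.2642) x2=(-0.2776)
step 29: x0=(1.1677) x1=(-2.2931) x2=(-0.2589)
step 30: x0=(1.1437) x1=(-2.3221) x2=(-0.2403)
step 31: x0=(1.1196) x1=(-2.3511) x2=(-0.2216)
step 32: x0=(1.0952) x1=(-2.3800) x2=(-0.2028)
step 33: x0=(1.0705) x1=(-2.4089) x2=(-0.1839)

pair (1,2), distance 0.6085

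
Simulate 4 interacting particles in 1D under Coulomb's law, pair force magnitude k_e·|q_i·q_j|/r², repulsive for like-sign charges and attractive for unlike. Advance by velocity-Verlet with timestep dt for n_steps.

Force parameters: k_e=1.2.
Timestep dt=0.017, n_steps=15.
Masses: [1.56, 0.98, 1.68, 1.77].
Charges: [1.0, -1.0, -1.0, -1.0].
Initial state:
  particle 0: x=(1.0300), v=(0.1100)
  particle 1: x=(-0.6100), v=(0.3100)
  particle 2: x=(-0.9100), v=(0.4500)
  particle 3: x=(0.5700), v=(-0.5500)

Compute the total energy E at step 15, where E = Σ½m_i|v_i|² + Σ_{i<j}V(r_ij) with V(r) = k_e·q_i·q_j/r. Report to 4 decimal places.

step 0: x0=(1.0300) x1=(-0.6100) x2=(-0.9100) x3=(0.5700)
step 1: x0=(1.0313) x1=(-0.6028) x2=(-0.9035) x3=(0.5612)
step 2: x0=(1.0314) x1=(-0.5919) x2=(-0.8994) x3=(0.5536)
step 3: x0=(1.0304) x1=(-0.5773) x2=(-0.8974) x3=(0.5470)
step 4: x0=(1.0283) x1=(-0.5594) x2=(-0.8975) x3=(0.5416)
step 5: x0=(1.0251) x1=(-0.5386) x2=(-0.8995) x3=(0.5372)
step 6: x0=(1.0209) x1=(-0.5152) x2=(-0.9031) x3=(0.5339)
step 7: x0=(1.0155) x1=(-0.4897) x2=(-0.9081) x3=(0.5317)
step 8: x0=(1.0091) x1=(-0.4623) x2=(-0.9144) x3=(0.5306)
step 9: x0=(1.0015) x1=(-0.4333) x2=(-0.9217) x3=(0.5307)
step 10: x0=(0.9927) x1=(-0.4031) x2=(-0.9299) x3=(0.5320)
step 11: x0=(0.9827) x1=(-0.3719) x2=(-0.9389) x3=(0.5345)
step 12: x0=(0.9714) x1=(-0.3398) x2=(-0.9485) x3=(0.5383)
step 13: x0=(0.9588) x1=(-0.3069) x2=(-0.9588) x3=(0.5435)
step 14: x0=(0.9447) x1=(-0.2735) x2=(-0.9696) x3=(0.5502)
step 15: x0=(0.9289) x1=(-0.2397) x2=(-0.9808) x3=(0.5585)
step 0 velocities: v0=(0.1100) v1=(0.3100) v2=(0.4500) v3=(-0.5500)
step 0: KE=0.4943, PE=1.8688, E=2.3631
step 15 velocities: v0=(-0.9823) v1=(2.0005) v2=(-0.6733) v3=(0.5429)
step 15: KE=3.3551, PE=-0.9929, E=2.3623

2.3623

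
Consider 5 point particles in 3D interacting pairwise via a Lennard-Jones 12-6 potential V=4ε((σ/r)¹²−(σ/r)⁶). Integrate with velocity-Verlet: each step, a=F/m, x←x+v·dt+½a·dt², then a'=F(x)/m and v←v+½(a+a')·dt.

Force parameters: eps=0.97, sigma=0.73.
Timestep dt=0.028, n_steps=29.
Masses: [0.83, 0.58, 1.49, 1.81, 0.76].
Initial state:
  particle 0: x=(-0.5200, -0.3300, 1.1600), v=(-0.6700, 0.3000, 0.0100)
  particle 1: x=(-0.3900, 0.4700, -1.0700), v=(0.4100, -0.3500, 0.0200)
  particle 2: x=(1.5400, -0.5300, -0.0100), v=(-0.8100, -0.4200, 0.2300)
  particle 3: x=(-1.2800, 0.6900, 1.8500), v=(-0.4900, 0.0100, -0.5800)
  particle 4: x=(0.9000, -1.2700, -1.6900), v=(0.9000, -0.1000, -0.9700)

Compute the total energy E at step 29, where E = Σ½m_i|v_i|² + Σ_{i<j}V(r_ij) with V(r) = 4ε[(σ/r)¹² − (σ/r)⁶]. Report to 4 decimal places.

step 0: x0=(-0.5200, -0.3300, 1.1600) x1=(-0.3900, 0.4700, -1.0700) x2=(1.5400, -0.5300, -0.0100) x3=(-1.2800, 0.6900, 1.8500) x4=(0.9000, -1.2700, -1.6900)
step 1: x0=(-0.5388, -0.3215, 1.1603) x1=(-0.3785, 0.4602, -1.0694) x2=(1.5173, -0.5418, -0.0036) x3=(-1.2937, 0.6902, 1.8337) x4=(0.9252, -1.2728, -1.7171)
step 2: x0=(-0.5578, -0.3128, 1.1608) x1=(-0.3670, 0.4504, -1.0689) x2=(1.4946, -0.5535, 0.0029) x3=(-1.3073, 0.6904, 1.8174) x4=(0.9504, -1.2756, -1.7443)
step 3: x0=(-0.5769, -0.3040, 1.1613) x1=(-0.3555, 0.4405, -1.0683) x2=(1.4719, -0.5653, 0.0093) x3=(-1.3209, 0.6905, 1.8010) x4=(0.9756, -1.2783, -1.7713)
step 4: x0=(-0.5961, -0.2949, 1.1620) x1=(-0.3440, 0.4306, -1.0677) x2=(1.4492, -0.5771, 0.0156) x3=(-1.3344, 0.6904, 1.7846) x4=(1.0008, -1.2810, -1.7984)
step 5: x0=(-0.6155, -0.2855, 1.1629) x1=(-0.3324, 0.4208, -1.0670) x2=(1.4264, -0.5888, 0.0220) x3=(-1.3478, 0.6903, 1.7681) x4=(1.0260, -1.2837, -1.8254)
step 6: x0=(-0.6351, -0.2759, 1.1638) x1=(-0.3208, 0.4108, -1.0664) x2=(1.4037, -0.6006, 0.0284) x3=(-1.3611, 0.6900, 1.7515) x4=(1.0512, -1.2864, -1.8524)
step 7: x0=(-0.6550, -0.2660, 1.1650) x1=(-0.3092, 0.4009, -1.0657) x2=(1.3809, -0.6124, 0.0347) x3=(-1.3743, 0.6896, 1.7348) x4=(1.0764, -1.2891, -1.8793)
step 8: x0=(-0.6750, -0.2558, 1.1663) x1=(-0.2976, 0.3910, -1.0651) x2=(1.3582, -0.6242, 0.0411) x3=(-1.3874, 0.6891, 1.7180) x4=(1.1016, -1.2918, -1.9063)
step 9: x0=(-0.6953, -0.2453, 1.1678) x1=(-0.2860, 0.3810, -1.0644) x2=(1.3354, -0.6360, 0.0474) x3=(-1.4004, 0.6884, 1.7012) x4=(1.1268, -1.2944, -1.9332)
step 10: x0=(-0.7159, -0.2343, 1.1695) x1=(-0.2744, 0.3710, -1.0637) x2=(1.3126, -0.6477, 0.0537) x3=(-1.4132, 0.6875, 1.6842) x4=(1.1520, -1.2970, -1.9601)
step 11: x0=(-0.7368, -0.2230, 1.1715) x1=(-0.2627, 0.3610, -1.0630) x2=(1.2898, -0.6595, 0.0600) x3=(-1.4259, 0.6864, 1.6671) x4=(1.1772, -1.2997, -1.9869)
step 12: x0=(-0.7580, -0.2111, 1.1737) x1=(-0.2511, 0.3510, -1.0622) x2=(1.2670, -0.6713, 0.0663) x3=(-1.4384, 0.6851, 1.6499) x4=(1.2024, -1.3023, -2.0138)
step 13: x0=(-0.7797, -0.1987, 1.1762) x1=(-0.2394, 0.3409, -1.0615) x2=(1.2442, -0.6831, 0.0726) x3=(-1.4508, 0.6835, 1.6326) x4=(1.2276, -1.3049, -2.0406)
step 14: x0=(-0.8018, -0.1857, 1.1790) x1=(-0.2277, 0.3309, -1.0607) x2=(1.2214, -0.6948, 0.0789) x3=(-1.4629, 0.6817, 1.6151) x4=(1.2528, -1.3075, -2.0674)
step 15: x0=(-0.8245, -0.1719, 1.1821) x1=(-0.2159, 0.3208, -1.0599) x2=(1.1985, -0.7066, 0.0852) x3=(-1.4747, 0.6795, 1.5975) x4=(1.2779, -1.3101, -2.0942)
step 16: x0=(-0.8477, -0.1574, 1.1856) x1=(-0.2042, 0.3107, -1.0590) x2=(1.1757, -0.7183, 0.0914) x3=(-1.4863, 0.6770, 1.5797) x4=(1.3031, -1.3126, -2.1210)
step 17: x0=(-0.8717, -0.1419, 1.1895) x1=(-0.1924, 0.3005, -1.0582) x2=(1.1528, -0.7301, 0.0977) x3=(-1.4976, 0.6741, 1.5616) x4=(1.3283, -1.3152, -2.1478)
step 18: x0=(-0.8965, -0.1254, 1.1940) x1=(-0.1806, 0.2904, -1.0573) x2=(1.1299, -0.7418, 0.1039) x3=(-1.5085, 0.6706, 1.5434) x4=(1.3534, -1.3178, -2.1745)
step 19: x0=(-0.9223, -0.1075, 1.1990) x1=(-0.1688, 0.2802, -1.0564) x2=(1.1070, -0.7536, 0.1101) x3=(-1.5189, 0.6665, 1.5249) x4=(1.3786, -1.3203, -2.2013)
step 20: x0=(-0.9492, -0.0881, 1.2046) x1=(-0.1569, 0.2700, -1.0555) x2=(1.0842, -0.7653, 0.1164) x3=(-1.5288, 0.6618, 1.5061) x4=(1.4037, -1.3229, -2.2280)
step 21: x0=(-0.9776, -0.0670, 1.2109) x1=(-0.1451, 0.2598, -1.0545) x2=(1.0612, -0.7770, 0.1226) x3=(-1.5380, 0.6562, 1.4869) x4=(1.4289, -1.3254, -2.2547)
step 22: x0=(-1.0075, -0.0437, 1.2180) x1=(-0.1332, 0.2495, -1.0535) x2=(1.0383, -0.7888, 0.1288) x3=(-1.5465, 0.6497, 1.4674) x4=(1.4540, -1.3279, -2.2814)
step 23: x0=(-1.0392, -0.0182, 1.2259) x1=(-0.1213, 0.2392, -1.0525) x2=(1.0154, -0.8005, 0.1350) x3=(-1.5542, 0.6421, 1.4476) x4=(1.4792, -1.3305, -2.3081)
step 24: x0=(-1.0724, 0.0093, 1.2345) x1=(-0.1094, 0.2289, -1.0514) x2=(0.9924, -0.8122, 0.1411) x3=(-1.5612, 0.6336, 1.4274) x4=(1.5043, -1.3330, -2.3348)
step 25: x0=(-1.1054, 0.0365, 1.2430) x1=(-0.0974, 0.2186, -1.0503) x2=(0.9695, -0.8238, 0.1473) x3=(-1.5683, 0.6253, 1.4072) x4=(1.5294, -1.3355, -2.3615)
step 26: x0=(-1.1321, 0.0557, 1.2493) x1=(-0.0854, 0.2082, -1.0491) x2=(0.9465, -0.8355, 0.1535) x3=(-1.5783, 0.6206, 1.3881) x4=(1.5545, -1.3381, -2.3882)
step 27: x0=(-1.1419, 0.0535, 1.2502) x1=(-0.0734, 0.1978, -1.0480) x2=(0.9235, -0.8472, 0.1596) x3=(-1.5960, 0.6257, 1.3714) x4=(1.5797, -1.3406, -2.4149)
step 28: x0=(-1.1377, 0.0337, 1.2475) x1=(-0.0613, 0.1874, -1.0467) x2=(0.9005, -0.8588, 0.1657) x3=(-1.6201, 0.6389, 1.3564) x4=(1.6048, -1.3431, -2.4416)
step 29: x0=(-1.1297, 0.0092, 1.2439) x1=(-0.0493, 0.1769, -1.0455) x2=(0.8775, -0.8705, 0.1718) x3=(-1.6459, 0.6543, 1.3418) x4=(1.6299, -1.3456, -2.4682)
step 0 velocities: v0=(-0.6700, 0.3000, 0.0100) v1=(0.4100, -0.3500, 0.0200) v2=(-0.8100, -0.4200, 0.2300) v3=(-0.4900, 0.0100, -0.5800) v4=(0.9000, -0.1000, -0.9700)
step 0: KE=2.1587, PE=-0.0892, E=2.0695
step 29 velocities: v0=(0.2729, -0.8615, -0.1269) v1=(0.4319, -0.3748, 0.0461) v2=(-0.8224, -0.4152, 0.2179) v3=(-0.9179, 0.5423, -0.5230) v4=(0.8969, -0.0897, -0.9524)
step 29: KE=3.0384, PE=-0.9864, E=2.0520

2.0520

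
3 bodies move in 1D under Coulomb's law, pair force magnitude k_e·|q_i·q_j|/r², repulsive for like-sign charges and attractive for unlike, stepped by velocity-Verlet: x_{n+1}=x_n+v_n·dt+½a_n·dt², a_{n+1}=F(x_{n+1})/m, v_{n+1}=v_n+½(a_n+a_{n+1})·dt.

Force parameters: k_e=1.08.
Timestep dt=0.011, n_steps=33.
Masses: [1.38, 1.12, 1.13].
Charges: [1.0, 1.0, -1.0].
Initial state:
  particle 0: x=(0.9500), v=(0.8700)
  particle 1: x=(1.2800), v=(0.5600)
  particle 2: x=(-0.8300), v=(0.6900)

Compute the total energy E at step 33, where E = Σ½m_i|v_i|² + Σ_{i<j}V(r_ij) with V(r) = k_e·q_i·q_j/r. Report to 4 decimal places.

3.1201

step 0: x0=(0.9500) x1=(1.2800) x2=(-0.8300)
step 1: x0=(0.9591) x1=(1.2867) x2=(-0.8224)
step 2: x0=(0.9673) x1=(1.2944) x2=(-0.8147)
step 3: x0=(0.9746) x1=(1.3032) x2=(-0.8069)
step 4: x0=(0.9810) x1=(1.3131) x2=(-0.7991)
step 5: x0=(0.9865) x1=(1.3240) x2=(-0.7913)
step 6: x0=(0.9911) x1=(1.3359) x2=(-0.7833)
step 7: x0=(0.9950) x1=(1.3487) x2=(-0.7753)
step 8: x0=(0.9980) x1=(1.3625) x2=(-0.7673)
step 9: x0=(1.0003) x1=(1.3771) x2=(-0.7592)
step 10: x0=(1.0018) x1=(1.3925) x2=(-0.7510)
step 11: x0=(1.0028) x1=(1.4086) x2=(-0.7427)
step 12: x0=(1.0031) x1=(1.4255) x2=(-0.7344)
step 13: x0=(1.0029) x1=(1.4429) x2=(-0.7260)
step 14: x0=(1.0021) x1=(1.4610) x2=(-0.7176)
step 15: x0=(1.0009) x1=(1.4795) x2=(-0.7091)
step 16: x0=(0.9992) x1=(1.4986) x2=(-0.7006)
step 17: x0=(0.9971) x1=(1.5180) x2=(-0.6919)
step 18: x0=(0.9946) x1=(1.5379) x2=(-0.6832)
step 19: x0=(0.9918) x1=(1.5582) x2=(-0.6745)
step 20: x0=(0.9886) x1=(1.5788) x2=(-0.6657)
step 21: x0=(0.9851) x1=(1.5997) x2=(-0.6568)
step 22: x0=(0.9814) x1=(1.6209) x2=(-0.6478)
step 23: x0=(0.9773) x1=(1.6424) x2=(-0.6388)
step 24: x0=(0.9731) x1=(1.6641) x2=(-0.6297)
step 25: x0=(0.9686) x1=(1.6861) x2=(-0.6206)
step 26: x0=(0.9638) x1=(1.7082) x2=(-0.6113)
step 27: x0=(0.9589) x1=(1.7305) x2=(-0.6021)
step 28: x0=(0.9538) x1=(1.7530) x2=(-0.5927)
step 29: x0=(0.9484) x1=(1.7757) x2=(-0.5833)
step 30: x0=(0.9429) x1=(1.7985) x2=(-0.5738)
step 31: x0=(0.9373) x1=(1.8214) x2=(-0.5642)
step 32: x0=(0.9314) x1=(1.8445) x2=(-0.5546)
step 33: x0=(0.9254) x1=(1.8677) x2=(-0.5449)
step 0 velocities: v0=(0.8700) v1=(0.5600) v2=(0.6900)
step 0: KE=0.9669, PE=2.1541, E=3.1210
step 33 velocities: v0=(-0.5517) v1=(2.1140) v2=(0.8860)
step 33: KE=3.1562, PE=-0.0361, E=3.1201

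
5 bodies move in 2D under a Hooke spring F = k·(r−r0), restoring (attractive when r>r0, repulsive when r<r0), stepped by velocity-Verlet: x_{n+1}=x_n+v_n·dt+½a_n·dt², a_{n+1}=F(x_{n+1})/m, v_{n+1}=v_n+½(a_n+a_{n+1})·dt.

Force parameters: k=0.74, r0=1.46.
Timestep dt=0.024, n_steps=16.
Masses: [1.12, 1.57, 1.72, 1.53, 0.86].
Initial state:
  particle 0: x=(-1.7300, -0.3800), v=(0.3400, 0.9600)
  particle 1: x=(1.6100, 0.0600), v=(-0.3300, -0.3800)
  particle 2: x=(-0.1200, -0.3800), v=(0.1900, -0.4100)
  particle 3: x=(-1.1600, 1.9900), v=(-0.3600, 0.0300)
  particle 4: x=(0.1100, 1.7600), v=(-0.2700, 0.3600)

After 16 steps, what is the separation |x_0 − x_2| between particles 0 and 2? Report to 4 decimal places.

step 0: x0=(-1.7300, -0.3800) x1=(1.6100, 0.0600) x2=(-0.1200, -0.3800) x3=(-1.1600, 1.9900) x4=(0.1100, 1.7600)
step 1: x0=(-1.7212, -0.3565) x1=(1.6015, 0.0511) x2=(-0.1155, -0.3896) x3=(-1.1684, 1.9903) x4=(0.1035, 1.7681)
step 2: x0=(-1.7113, -0.3322) x1=(1.5918, 0.0425) x2=(-0.1110, -0.3988) x3=(-1.1764, 1.9897) x4=(0.0968, 1.7749)
step 3: x0=(-1.7002, -0.3072) x1=(1.5810, 0.0344) x2=(-0.1066, -0.4075) x3=(-1.1839, 1.9883) x4=(0.0900, 1.7806)
step 4: x0=(-1.6879, -0.2813) x1=(1.5690, 0.0266) x2=(-0.1022, -0.4157) x3=(-1.1909, 1.9861) x4=(0.0831, 1.7852)
step 5: x0=(-1.6746, -0.2547) x1=(1.5559, 0.0193) x2=(-0.0980, -0.4235) x3=(-1.1974, 1.9830) x4=(0.0762, 1.7885)
step 6: x0=(-1.6601, -0.2274) x1=(1.5417, 0.0123) x2=(-0.0938, -0.4308) x3=(-1.2035, 1.9791) x4=(0.0692, 1.7907)
step 7: x0=(-1.6446, -0.1993) x1=(1.5264, 0.0058) x2=(-0.0897, -0.4376) x3=(-1.2091, 1.9744) x4=(0.0621, 1.7917)
step 8: x0=(-1.6280, -0.1707) x1=(1.5099, -0.0002) x2=(-0.0856, -0.4439) x3=(-1.2142, 1.9689) x4=(0.0549, 1.7916)
step 9: x0=(-1.6104, -0.1414) x1=(1.4925, -0.0058) x2=(-0.0817, -0.4498) x3=(-1.2188, 1.9625) x4=(0.0478, 1.7903)
step 10: x0=(-1.5919, -0.1115) x1=(1.4739, -0.0110) x2=(-0.0779, -0.4552) x3=(-1.2229, 1.9554) x4=(0.0406, 1.7878)
step 11: x0=(-1.5723, -0.0811) x1=(1.4543, -0.0157) x2=(-0.0741, -0.4601) x3=(-1.2266, 1.9475) x4=(0.0334, 1.7843)
step 12: x0=(-1.5519, -0.0501) x1=(1.4338, -0.0200) x2=(-0.0705, -0.4645) x3=(-1.2297, 1.9388) x4=(0.0262, 1.7796)
step 13: x0=(-1.5306, -0.0187) x1=(1.4122, -0.0238) x2=(-0.0670, -0.4684) x3=(-1.2324, 1.9293) x4=(0.0190, 1.7739)
step 14: x0=(-1.5085, 0.0132) x1=(1.3897, -0.0271) x2=(-0.0636, -0.4719) x3=(-1.2346, 1.9192) x4=(0.0119, 1.7671)
step 15: x0=(-1.4855, 0.0454) x1=(1.3662, -0.0300) x2=(-0.0604, -0.4749) x3=(-1.2363, 1.9083) x4=(0.0048, 1.7593)
step 16: x0=(-1.4618, 0.0781) x1=(1.3419, -0.0324) x2=(-0.0573, -0.4774) x3=(-1.2376, 1.8966) x4=(-0.0022, 1.7504)

1.5104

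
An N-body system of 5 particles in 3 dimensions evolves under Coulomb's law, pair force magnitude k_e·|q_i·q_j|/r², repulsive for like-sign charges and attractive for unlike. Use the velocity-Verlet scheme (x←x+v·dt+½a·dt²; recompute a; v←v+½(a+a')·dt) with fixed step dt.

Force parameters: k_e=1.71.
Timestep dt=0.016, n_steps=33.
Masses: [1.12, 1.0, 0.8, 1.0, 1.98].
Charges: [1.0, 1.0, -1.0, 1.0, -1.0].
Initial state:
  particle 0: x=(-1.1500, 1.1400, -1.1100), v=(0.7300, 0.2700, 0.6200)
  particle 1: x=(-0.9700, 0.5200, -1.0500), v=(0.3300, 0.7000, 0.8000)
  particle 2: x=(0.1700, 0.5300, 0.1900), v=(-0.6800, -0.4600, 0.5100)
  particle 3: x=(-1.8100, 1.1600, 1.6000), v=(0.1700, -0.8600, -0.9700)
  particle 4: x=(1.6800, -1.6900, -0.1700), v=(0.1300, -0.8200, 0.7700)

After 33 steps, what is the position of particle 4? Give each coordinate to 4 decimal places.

step 0: x0=(-1.1500, 1.1400, -1.1100) x1=(-0.9700, 0.5200, -1.0500) x2=(0.1700, 0.5300, 0.1900) x3=(-1.8100, 1.1600, 1.6000) x4=(1.6800, -1.6900, -0.1700)
step 1: x0=(-1.1384, 1.1447, -1.1001) x1=(-0.9645, 0.5307, -1.0371) x2=(0.1590, 0.5227, 0.1981) x3=(-1.8073, 1.1462, 1.5845) x4=(1.6821, -1.7031, -0.1577)
step 2: x0=(-1.1270, 1.1503, -1.0903) x1=(-0.9586, 0.5403, -1.0241) x2=(0.1476, 0.5155, 0.2060) x3=(-1.8045, 1.1324, 1.5691) x4=(1.6841, -1.7162, -0.1454)
step 3: x0=(-1.1157, 1.1568, -1.0805) x1=(-0.9522, 0.5489, -1.0108) x2=(0.1358, 0.5085, 0.2137) x3=(-1.8017, 1.1186, 1.5537) x4=(1.6862, -1.7294, -0.1331)
step 4: x0=(-1.1045, 1.1642, -1.0709) x1=(-0.9454, 0.5564, -0.9974) x2=(0.1237, 0.5016, 0.2212) x3=(-1.7988, 1.1048, 1.5384) x4=(1.6882, -1.7425, -0.1208)
step 5: x0=(-1.0936, 1.1724, -1.0613) x1=(-0.9382, 0.5627, -0.9837) x2=(0.1113, 0.4949, 0.2285) x3=(-1.7959, 1.0910, 1.5232) x4=(1.6903, -1.7556, -0.1085)
step 6: x0=(-1.0827, 1.1816, -1.0518) x1=(-0.9305, 0.5680, -0.9698) x2=(0.0985, 0.4883, 0.2356) x3=(-1.7930, 1.0771, 1.5080) x4=(1.6923, -1.7687, -0.0962)
step 7: x0=(-1.0720, 1.1915, -1.0424) x1=(-0.9225, 0.5723, -0.9557) x2=(0.0854, 0.4818, 0.2425) x3=(-1.7900, 1.0632, 1.4929) x4=(1.6943, -1.7818, -0.0839)
step 8: x0=(-1.0614, 1.2024, -1.0331) x1=(-0.9140, 0.5754, -0.9414) x2=(0.0719, 0.4755, 0.2491) x3=(-1.7870, 1.0493, 1.4778) x4=(1.6963, -1.7949, -0.0717)
step 9: x0=(-1.0509, 1.2141, -1.0239) x1=(-0.9051, 0.5775, -0.9269) x2=(0.0580, 0.4694, 0.2556) x3=(-1.7839, 1.0354, 1.4629) x4=(1.6982, -1.8080, -0.0594)
step 10: x0=(-1.0405, 1.2266, -1.0148) x1=(-0.8959, 0.5786, -0.9121) x2=(0.0438, 0.4634, 0.2618) x3=(-1.7808, 1.0214, 1.4480) x4=(1.7002, -1.8211, -0.0472)
step 11: x0=(-1.0303, 1.2399, -1.0059) x1=(-0.8862, 0.5787, -0.8970) x2=(0.0291, 0.4576, 0.2678) x3=(-1.7776, 1.0075, 1.4332) x4=(1.7022, -1.8342, -0.0349)
step 12: x0=(-1.0200, 1.2539, -0.9970) x1=(-0.8762, 0.5779, -0.8818) x2=(0.0142, 0.4519, 0.2736) x3=(-1.7744, 0.9934, 1.4184) x4=(1.7041, -1.8473, -0.0227)
step 13: x0=(-1.0099, 1.2686, -0.9882) x1=(-0.8659, 0.5762, -0.8662) x2=(-0.0012, 0.4464, 0.2791) x3=(-1.7712, 0.9794, 1.4037) x4=(1.7061, -1.8604, -0.0105)
step 14: x0=(-0.9998, 1.2840, -0.9795) x1=(-0.8552, 0.5735, -0.8504) x2=(-0.0170, 0.4412, 0.2843) x3=(-1.7679, 0.9653, 1.3891) x4=(1.7080, -1.8735, 0.0018)
step 15: x0=(-0.9897, 1.3000, -0.9709) x1=(-0.8442, 0.5701, -0.8344) x2=(-0.0331, 0.4361, 0.2893) x3=(-1.7646, 0.9512, 1.3746) x4=(1.7099, -1.8865, 0.0140)
step 16: x0=(-0.9797, 1.3166, -0.9624) x1=(-0.8328, 0.5658, -0.8181) x2=(-0.0497, 0.4311, 0.2940) x3=(-1.7612, 0.9371, 1.3602) x4=(1.7118, -1.8996, 0.0262)
step 17: x0=(-0.9697, 1.3338, -0.9540) x1=(-0.8211, 0.5608, -0.8015) x2=(-0.0666, 0.4264, 0.2984) x3=(-1.7578, 0.9229, 1.3458) x4=(1.7137, -1.9127, 0.0384)
step 18: x0=(-0.9597, 1.3515, -0.9457) x1=(-0.8091, 0.5551, -0.7847) x2=(-0.0839, 0.4219, 0.3025) x3=(-1.7544, 0.9087, 1.3315) x4=(1.7156, -1.9257, 0.0506)
step 19: x0=(-0.9497, 1.3696, -0.9375) x1=(-0.7968, 0.5487, -0.7676) x2=(-0.1017, 0.4176, 0.3063) x3=(-1.7508, 0.8944, 1.3173) x4=(1.7174, -1.9388, 0.0628)
step 20: x0=(-0.9398, 1.3883, -0.9293) x1=(-0.7842, 0.5417, -0.7502) x2=(-0.1198, 0.4135, 0.3098) x3=(-1.7473, 0.8802, 1.3032) x4=(1.7193, -1.9518, 0.0750)
step 21: x0=(-0.9298, 1.4073, -0.9213) x1=(-0.7713, 0.5341, -0.7325) x2=(-0.1384, 0.4096, 0.3130) x3=(-1.7437, 0.8658, 1.2891) x4=(1.7211, -1.9649, 0.0872)
step 22: x0=(-0.9198, 1.4267, -0.9132) x1=(-0.7580, 0.5258, -0.7146) x2=(-0.1574, 0.4059, 0.3158) x3=(-1.7400, 0.8514, 1.2751) x4=(1.7230, -1.9779, 0.0993)
step 23: x0=(-0.9099, 1.4465, -0.9053) x1=(-0.7445, 0.5171, -0.6963) x2=(-0.1768, 0.4024, 0.3182) x3=(-1.7363, 0.8370, 1.2612) x4=(1.7248, -1.9909, 0.1115)
step 24: x0=(-0.8999, 1.4666, -0.8974) x1=(-0.7307, 0.5078, -0.6778) x2=(-0.1967, 0.3992, 0.3203) x3=(-1.7325, 0.8225, 1.2474) x4=(1.7266, -2.0039, 0.1237)
step 25: x0=(-0.8898, 1.4871, -0.8896) x1=(-0.7166, 0.4980, -0.6589) x2=(-0.2170, 0.3962, 0.3219) x3=(-1.7287, 0.8080, 1.2337) x4=(1.7284, -2.0170, 0.1358)
step 26: x0=(-0.8798, 1.5078, -0.8818) x1=(-0.7021, 0.4878, -0.6397) x2=(-0.2377, 0.3934, 0.3231) x3=(-1.7248, 0.7934, 1.2200) x4=(1.7302, -2.0299, 0.1480)
step 27: x0=(-0.8697, 1.5287, -0.8741) x1=(-0.6874, 0.4771, -0.6201) x2=(-0.2589, 0.3909, 0.3239) x3=(-1.7209, 0.7788, 1.2065) x4=(1.7320, -2.0429, 0.1601)
step 28: x0=(-0.8596, 1.5499, -0.8664) x1=(-0.6724, 0.4660, -0.6001) x2=(-0.2806, 0.3886, 0.3241) x3=(-1.7169, 0.7641, 1.1930) x4=(1.7338, -2.0559, 0.1723)
step 29: x0=(-0.8495, 1.5713, -0.8587) x1=(-0.6571, 0.4545, -0.5798) x2=(-0.3027, 0.3865, 0.3239) x3=(-1.7128, 0.7494, 1.1795) x4=(1.7355, -2.0689, 0.1844)
step 30: x0=(-0.8394, 1.5929, -0.8511) x1=(-0.6415, 0.4426, -0.5590) x2=(-0.3253, 0.3847, 0.3231) x3=(-1.7087, 0.7346, 1.1662) x4=(1.7373, -2.0818, 0.1966)
step 31: x0=(-0.8292, 1.6147, -0.8436) x1=(-0.6256, 0.4304, -0.5378) x2=(-0.3483, 0.3831, 0.3217) x3=(-1.7045, 0.7197, 1.1529) x4=(1.7390, -2.0948, 0.2087)
step 32: x0=(-0.8190, 1.6367, -0.8360) x1=(-0.6094, 0.4178, -0.5160) x2=(-0.3718, 0.3818, 0.3196) x3=(-1.7003, 0.7048, 1.1397) x4=(1.7407, -2.1077, 0.2208)
step 33: x0=(-0.8088, 1.6588, -0.8286) x1=(-0.5929, 0.4049, -0.4938) x2=(-0.3957, 0.3807, 0.3168) x3=(-1.6960, 0.6898, 1.1265) x4=(1.7424, -2.1206, 0.2330)

(1.7424, -2.1206, 0.2330)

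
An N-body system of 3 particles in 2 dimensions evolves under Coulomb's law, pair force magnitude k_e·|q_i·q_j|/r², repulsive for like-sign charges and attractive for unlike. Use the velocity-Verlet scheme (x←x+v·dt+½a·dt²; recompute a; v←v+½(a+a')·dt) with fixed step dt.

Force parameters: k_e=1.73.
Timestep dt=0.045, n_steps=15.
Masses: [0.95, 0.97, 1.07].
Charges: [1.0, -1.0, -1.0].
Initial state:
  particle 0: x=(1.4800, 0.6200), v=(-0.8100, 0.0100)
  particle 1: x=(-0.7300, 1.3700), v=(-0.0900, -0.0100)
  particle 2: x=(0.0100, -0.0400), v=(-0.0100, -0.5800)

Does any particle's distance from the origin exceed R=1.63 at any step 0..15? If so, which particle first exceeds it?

yes, particle 1

step 0: x0=(1.4800, 0.6200) x1=(-0.7300, 1.3700) x2=(0.0100, -0.0400)
step 1: x0=(1.4426, 0.6203) x1=(-0.7341, 1.3701) x2=(0.0104, -0.0664)
step 2: x0=(1.4032, 0.6201) x1=(-0.7381, 1.3712) x2=(0.0126, -0.0934)
step 3: x0=(1.3618, 0.6195) x1=(-0.7421, 1.3732) x2=(0.0165, -0.1208)
step 4: x0=(1.3183, 0.6184) x1=(-0.7460, 1.3761) x2=(0.0222, -0.1486)
step 5: x0=(1.2727, 0.6168) x1=(-0.7498, 1.3799) x2=(0.0296, -0.1767)
step 6: x0=(1.2249, 0.6145) x1=(-0.7534, 1.3845) x2=(0.0387, -0.2049)
step 7: x0=(1.1750, 0.6115) x1=(-0.7567, 1.3898) x2=(0.0497, -0.2331)
step 8: x0=(1.1227, 0.6077) x1=(-0.7598, 1.3958) x2=(0.0623, -0.2613)
step 9: x0=(1.0681, 0.6030) x1=(-0.7625, 1.4024) x2=(0.0768, -0.2892)
step 10: x0=(1.0111, 0.5973) x1=(-0.7648, 1.4095) x2=(0.0930, -0.3167)
step 11: x0=(0.9517, 0.5904) x1=(-0.7667, 1.4171) x2=(0.1110, -0.3436)
step 12: x0=(0.8898, 0.5822) x1=(-0.7682, 1.4251) x2=(0.1308, -0.3697)
step 13: x0=(0.8254, 0.5726) x1=(-0.7691, 1.4335) x2=(0.1523, -0.3949)
step 14: x0=(0.7585, 0.5613) x1=(-0.7694, 1.4421) x2=(0.1755, -0.4188)
step 15: x0=(0.6891, 0.5482) x1=(-0.7691, 1.4508) x2=(0.2004, -0.4412)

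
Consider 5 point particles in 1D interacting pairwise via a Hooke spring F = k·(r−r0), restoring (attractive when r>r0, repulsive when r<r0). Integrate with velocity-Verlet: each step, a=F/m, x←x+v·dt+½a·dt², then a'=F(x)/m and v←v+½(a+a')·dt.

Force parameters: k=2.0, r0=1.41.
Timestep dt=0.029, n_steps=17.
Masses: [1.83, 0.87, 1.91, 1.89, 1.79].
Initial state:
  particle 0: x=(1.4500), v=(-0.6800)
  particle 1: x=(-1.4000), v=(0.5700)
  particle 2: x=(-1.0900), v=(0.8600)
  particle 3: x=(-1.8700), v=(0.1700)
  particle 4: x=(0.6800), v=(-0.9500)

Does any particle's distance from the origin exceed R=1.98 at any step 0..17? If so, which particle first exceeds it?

step 0: x0=(1.4500) x1=(-1.4000) x2=(-1.0900) x3=(-1.8700) x4=(0.6800)
step 1: x0=(1.4285) x1=(-1.3816) x2=(-1.0636) x3=(-1.8644) x4=(0.6511)
step 2: x0=(1.4036) x1=(-1.3596) x2=(-1.0346) x3=(-1.8575) x4=(0.6198)
step 3: x0=(1.3754) x1=(-1.3342) x2=(-1.0029) x3=(-1.8494) x4=(0.5860)
step 4: x0=(1.3440) x1=(-1.3057) x2=(-0.9688) x3=(-1.8400) x4=(0.5501)
step 5: x0=(1.3095) x1=(-1.2742) x2=(-0.9323) x3=(-1.8294) x4=(0.5122)
step 6: x0=(1.2722) x1=(-1.2403) x2=(-0.8937) x3=(-1.8177) x4=(0.4724)
step 7: x0=(1.2322) x1=(-1.2040) x2=(-0.8532) x3=(-1.8049) x4=(0.4309)
step 8: x0=(1.1897) x1=(-1.1658) x2=(-0.8108) x3=(-1.7910) x4=(0.3881)
step 9: x0=(1.1449) x1=(-1.1260) x2=(-0.7667) x3=(-1.7762) x4=(0.3440)
step 10: x0=(1.0980) x1=(-1.0850) x2=(-0.7212) x3=(-1.7603) x4=(0.2989)
step 11: x0=(1.0493) x1=(-1.0432) x2=(-0.6744) x3=(-1.7436) x4=(0.2530)
step 12: x0=(0.9989) x1=(-1.0009) x2=(-0.6266) x3=(-1.7261) x4=(0.2065)
step 13: x0=(0.9472) x1=(-0.9585) x2=(-0.5779) x3=(-1.7078) x4=(0.1597)
step 14: x0=(0.8943) x1=(-0.9164) x2=(-0.5285) x3=(-1.6889) x4=(0.1127)
step 15: x0=(0.8405) x1=(-0.8751) x2=(-0.4787) x3=(-1.6693) x4=(0.0659)
step 16: x0=(0.7861) x1=(-0.8348) x2=(-0.4287) x3=(-1.6492) x4=(0.0195)
step 17: x0=(0.7314) x1=(-0.7960) x2=(-0.3786) x3=(-1.6287) x4=(-0.0264)

no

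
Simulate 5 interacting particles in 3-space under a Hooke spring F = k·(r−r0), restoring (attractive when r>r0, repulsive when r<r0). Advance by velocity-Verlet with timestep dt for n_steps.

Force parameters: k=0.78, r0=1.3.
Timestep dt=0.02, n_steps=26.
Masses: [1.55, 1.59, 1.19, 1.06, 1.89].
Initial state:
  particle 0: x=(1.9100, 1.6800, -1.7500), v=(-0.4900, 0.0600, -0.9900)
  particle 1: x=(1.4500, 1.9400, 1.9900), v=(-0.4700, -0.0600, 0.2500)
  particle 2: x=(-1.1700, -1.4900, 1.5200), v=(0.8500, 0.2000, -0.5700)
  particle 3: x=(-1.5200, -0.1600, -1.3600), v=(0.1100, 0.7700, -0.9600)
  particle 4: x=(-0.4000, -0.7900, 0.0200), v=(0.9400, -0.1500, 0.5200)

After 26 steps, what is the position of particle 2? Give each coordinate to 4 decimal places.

step 0: x0=(1.9100, 1.6800, -1.7500) x1=(1.4500, 1.9400, 1.9900) x2=(-1.1700, -1.4900, 1.5200) x3=(-1.5200, -0.1600, -1.3600) x4=(-0.4000, -0.7900, 0.0200)
step 1: x0=(1.8995, 1.6807, -1.7692) x1=(1.4401, 1.9382, 1.9944) x2=(-1.1524, -1.4852, 1.5080) x3=(-1.5171, -0.1443, -1.3786) x4=(-0.3810, -0.7927, 0.0304)
step 2: x0=(1.8878, 1.6803, -1.7870) x1=(1.4293, 1.9353, 1.9974) x2=(-1.1338, -1.4790, 1.4949) x3=(-1.5126, -0.1282, -1.3958) x4=(-0.3617, -0.7949, 0.0408)
step 3: x0=(1.8748, 1.6790, -1.8036) x1=(1.4175, 1.9312, 1.9992) x2=(-1.1141, -1.4712, 1.4807) x3=(-1.5067, -0.1115, -1.4118) x4=(-0.3420, -0.7964, 0.0513)
step 4: x0=(1.8605, 1.6766, -1.8188) x1=(1.4047, 1.9260, 1.9996) x2=(-1.0934, -1.4619, 1.4654) x3=(-1.4993, -0.0943, -1.4264) x4=(-0.3220, -0.7974, 0.0617)
step 5: x0=(1.8450, 1.6732, -1.8328) x1=(1.3911, 1.9196, 1.9988) x2=(-1.0716, -1.4510, 1.4490) x3=(-1.4905, -0.0767, -1.4397) x4=(-0.3017, -0.7979, 0.0720)
step 6: x0=(1.8282, 1.6688, -1.8454) x1=(1.3765, 1.9121, 1.9966) x2=(-1.0488, -1.4388, 1.4315) x3=(-1.4801, -0.0586, -1.4517) x4=(-0.2811, -0.7977, 0.0824)
step 7: x0=(1.8102, 1.6635, -1.8567) x1=(1.3611, 1.9035, 1.9931) x2=(-1.0250, -1.4250, 1.4129) x3=(-1.4683, -0.0401, -1.4623) x4=(-0.2601, -0.7970, 0.0927)
step 8: x0=(1.7911, 1.6571, -1.8667) x1=(1.3448, 1.8938, 1.9883) x2=(-1.0003, -1.4098, 1.3932) x3=(-1.4551, -0.0212, -1.4716) x4=(-0.2389, -0.7957, 0.1029)
step 9: x0=(1.7707, 1.6498, -1.8754) x1=(1.3276, 1.8830, 1.9821) x2=(-0.9746, -1.3931, 1.3725) x3=(-1.4404, -0.0019, -1.4795) x4=(-0.2174, -0.7938, 0.1131)
step 10: x0=(1.7493, 1.6414, -1.8827) x1=(1.3096, 1.8711, 1.9747) x2=(-0.9480, -1.3750, 1.3508) x3=(-1.4243, 0.0179, -1.4861) x4=(-0.1956, -0.7913, 0.1232)
step 11: x0=(1.7266, 1.6322, -1.8887) x1=(1.2907, 1.8582, 1.9659) x2=(-0.9205, -1.3555, 1.3280) x3=(-1.4068, 0.0379, -1.4913) x4=(-0.1735, -0.7882, 0.1332)
step 12: x0=(1.7029, 1.6220, -1.8935) x1=(1.2711, 1.8442, 1.9559) x2=(-0.8921, -1.3346, 1.3043) x3=(-1.3878, 0.0583, -1.4951) x4=(-0.1512, -0.7846, 0.1431)
step 13: x0=(1.6781, 1.6109, -1.8969) x1=(1.2506, 1.8292, 1.9445) x2=(-0.8630, -1.3123, 1.2795) x3=(-1.3675, 0.0791, -1.4976) x4=(-0.1286, -0.7804, 0.1528)
step 14: x0=(1.6523, 1.5989, -1.8990) x1=(1.2295, 1.8132, 1.9318) x2=(-0.8330, -1.2887, 1.2538) x3=(-1.3459, 0.1001, -1.4988) x4=(-0.1059, -0.7756, 0.1625)
step 15: x0=(1.6254, 1.5860, -1.8998) x1=(1.2075, 1.7962, 1.9179) x2=(-0.8022, -1.2638, 1.2272) x3=(-1.3229, 0.1214, -1.4987) x4=(-0.0828, -0.7703, 0.1720)
step 16: x0=(1.5976, 1.5722, -1.8993) x1=(1.1849, 1.7783, 1.9027) x2=(-0.7707, -1.2376, 1.1996) x3=(-1.2986, 0.1430, -1.4972) x4=(-0.0596, -0.7644, 0.1813)
step 17: x0=(1.5687, 1.5575, -1.8976) x1=(1.1616, 1.7594, 1.8862) x2=(-0.7385, -1.2101, 1.1712) x3=(-1.2731, 0.1649, -1.4944) x4=(-0.0362, -0.7579, 0.1905)
step 18: x0=(1.5390, 1.5421, -1.8945) x1=(1.1376, 1.7396, 1.8685) x2=(-0.7057, -1.1814, 1.1419) x3=(-1.2463, 0.1870, -1.4903) x4=(-0.0125, -0.7509, 0.1995)
step 19: x0=(1.5083, 1.5258, -1.8903) x1=(1.1130, 1.7189, 1.8495) x2=(-0.6722, -1.1515, 1.1117) x3=(-1.2182, 0.2092, -1.4849) x4=(0.0113, -0.7433, 0.2084)
step 20: x0=(1.4768, 1.5087, -1.8848) x1=(1.0877, 1.6974, 1.8293) x2=(-0.6380, -1.1204, 1.0808) x3=(-1.1890, 0.2317, -1.4782) x4=(0.0353, -0.7352, 0.2170)
step 21: x0=(1.4444, 1.4908, -1.8781) x1=(1.0619, 1.6750, 1.8079) x2=(-0.6033, -1.0882, 1.0491) x3=(-1.1586, 0.2543, -1.4704) x4=(0.0595, -0.7265, 0.2255)
step 22: x0=(1.4113, 1.4722, -1.8702) x1=(1.0355, 1.6517, 1.7853) x2=(-0.5681, -1.0549, 1.0166) x3=(-1.1271, 0.2771, -1.4612) x4=(0.0839, -0.7173, 0.2337)
step 23: x0=(1.3773, 1.4529, -1.8611) x1=(1.0086, 1.6277, 1.7616) x2=(-0.5324, -1.0206, 0.9834) x3=(-1.0945, 0.3000, -1.4509) x4=(0.1084, -0.7076, 0.2418)
step 24: x0=(1.3427, 1.4328, -1.8508) x1=(0.9811, 1.6030, 1.7367) x2=(-0.4962, -0.9852, 0.9495) x3=(-1.0609, 0.3230, -1.4394) x4=(0.1330, -0.6973, 0.2496)
step 25: x0=(1.3073, 1.4121, -1.8394) x1=(0.9532, 1.5775, 1.7107) x2=(-0.4596, -0.9489, 0.9150) x3=(-1.0263, 0.3461, -1.4267) x4=(0.1578, -0.6866, 0.2571)
step 26: x0=(1.2713, 1.3907, -1.8269) x1=(0.9248, 1.5513, 1.6837) x2=(-0.4226, -0.9116, 0.8798) x3=(-0.9906, 0.3692, -1.4129) x4=(0.1828, -0.6753, 0.2645)

(-0.4226, -0.9116, 0.8798)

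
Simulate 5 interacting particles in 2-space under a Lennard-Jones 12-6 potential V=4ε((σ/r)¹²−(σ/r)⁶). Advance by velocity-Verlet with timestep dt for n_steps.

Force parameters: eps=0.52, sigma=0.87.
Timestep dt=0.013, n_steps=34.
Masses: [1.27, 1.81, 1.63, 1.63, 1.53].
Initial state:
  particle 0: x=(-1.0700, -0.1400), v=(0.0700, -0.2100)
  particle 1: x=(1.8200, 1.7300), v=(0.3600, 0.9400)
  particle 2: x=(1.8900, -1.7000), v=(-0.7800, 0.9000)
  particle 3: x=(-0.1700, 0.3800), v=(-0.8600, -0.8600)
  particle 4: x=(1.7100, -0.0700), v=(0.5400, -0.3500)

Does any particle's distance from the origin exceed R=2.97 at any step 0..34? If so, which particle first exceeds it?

no

step 0: x0=(-1.0700, -0.1400) x1=(1.8200, 1.7300) x2=(1.8900, -1.7000) x3=(-0.1700, 0.3800) x4=(1.7100, -0.0700)
step 1: x0=(-1.0690, -0.1427) x1=(1.8247, 1.7422) x2=(1.8799, -1.6883) x3=(-0.1812, 0.3688) x4=(1.7170, -0.0746)
step 2: x0=(-1.0679, -0.1453) x1=(1.8294, 1.7544) x2=(1.8697, -1.6766) x3=(-0.1926, 0.3575) x4=(1.7240, -0.0791)
step 3: x0=(-1.0667, -0.1478) x1=(1.8340, 1.7666) x2=(1.8596, -1.6648) x3=(-0.2040, 0.3462) x4=(1.7310, -0.0837)
step 4: x0=(-1.0654, -0.1504) x1=(1.8387, 1.7788) x2=(1.8494, -1.6530) x3=(-0.2154, 0.3348) x4=(1.7381, -0.0883)
step 5: x0=(-1.0641, -0.1529) x1=(1.8434, 1.7910) x2=(1.8393, -1.6413) x3=(-0.2269, 0.3235) x4=(1.7451, -0.0929)
step 6: x0=(-1.0629, -0.1554) x1=(1.8481, 1.8032) x2=(1.8291, -1.6294) x3=(-0.2383, 0.3122) x4=(1.7521, -0.0975)
step 7: x0=(-1.0618, -0.1581) x1=(1.8527, 1.8154) x2=(1.8190, -1.6176) x3=(-0.2495, 0.3009) x4=(1.7591, -0.1021)
step 8: x0=(-1.0611, -0.1609) x1=(1.8574, 1.8275) x2=(1.8088, -1.6057) x3=(-0.2605, 0.2898) x4=(1.7661, -0.1068)
step 9: x0=(-1.0608, -0.1640) x1=(1.8621, 1.8397) x2=(1.7987, -1.5938) x3=(-0.2711, 0.2789) x4=(1.7731, -0.1115)
step 10: x0=(-1.0613, -0.1675) x1=(1.8667, 1.8518) x2=(1.7885, -1.5819) x3=(-0.2812, 0.2683) x4=(1.7800, -0.1162)
step 11: x0=(-1.0628, -0.1716) x1=(1.8714, 1.8640) x2=(1.7783, -1.5699) x3=(-0.2904, 0.2582) x4=(1.7870, -0.1210)
step 12: x0=(-1.0655, -0.1763) x1=(1.8761, 1.8761) x2=(1.7682, -1.5579) x3=(-0.2988, 0.2486) x4=(1.7940, -0.1258)
step 13: x0=(-1.0696, -0.1819) x1=(1.8808, 1.8883) x2=(1.7580, -1.5459) x3=(-0.3060, 0.2396) x4=(1.8010, -0.1306)
step 14: x0=(-1.0753, -0.1883) x1=(1.8854, 1.9004) x2=(1.7479, -1.5338) x3=(-0.3119, 0.2313) x4=(1.8080, -0.1354)
step 15: x0=(-1.0827, -0.1956) x1=(1.8901, 1.9126) x2=(1.7377, -1.5216) x3=(-0.3166, 0.2236) x4=(1.8149, -0.1404)
step 16: x0=(-1.0916, -0.2038) x1=(1.8948, 1.9247) x2=(1.7276, -1.5094) x3=(-0.3200, 0.2167) x4=(1.8219, -0.1453)
step 17: x0=(-1.1018, -0.2127) x1=(1.8994, 1.9368) x2=(1.7174, -1.4972) x3=(-0.3224, 0.2103) x4=(1.8289, -0.1503)
step 18: x0=(-1.1133, -0.2222) x1=(1.9041, 1.9490) x2=(1.7073, -1.4849) x3=(-0.3239, 0.2044) x4=(1.8358, -0.1554)
step 19: x0=(-1.1256, -0.2323) x1=(1.9088, 1.9611) x2=(1.6971, -1.4725) x3=(-0.3246, 0.1989) x4=(1.8428, -0.1606)
step 20: x0=(-1.1386, -0.2427) x1=(1.9134, 1.9732) x2=(1.6870, -1.4601) x3=(-0.3249, 0.1937) x4=(1.8497, -0.1658)
step 21: x0=(-1.1520, -0.2533) x1=(1.9181, 1.9853) x2=(1.6769, -1.4476) x3=(-0.3248, 0.1887) x4=(1.8566, -0.1710)
step 22: x0=(-1.1657, -0.2640) x1=(1.9227, 1.9974) x2=(1.6668, -1.4350) x3=(-0.3245, 0.1837) x4=(1.8635, -0.1764)
step 23: x0=(-1.1795, -0.2749) x1=(1.9274, 2.0095) x2=(1.6566, -1.4223) x3=(-0.3241, 0.1789) x4=(1.8704, -0.1818)
step 24: x0=(-1.1934, -0.2857) x1=(1.9321, 2.0216) x2=(1.6466, -1.4095) x3=(-0.3237, 0.1740) x4=(1.8773, -0.1874)
step 25: x0=(-1.2073, -0.2966) x1=(1.9367, 2.0338) x2=(1.6365, -1.3967) x3=(-0.3232, 0.1691) x4=(1.8841, -0.1930)
step 26: x0=(-1.2210, -0.3074) x1=(1.9414, 2.0459) x2=(1.6264, -1.3838) x3=(-0.3229, 0.1642) x4=(1.8910, -0.1987)
step 27: x0=(-1.2347, -0.3181) x1=(1.9461, 2.0580) x2=(1.6164, -1.3707) x3=(-0.3226, 0.1593) x4=(1.8978, -0.2045)
step 28: x0=(-1.2482, -0.3288) x1=(1.9507, 2.0701) x2=(1.6064, -1.3575) x3=(-0.3224, 0.1543) x4=(1.9045, -0.2105)
step 29: x0=(-1.2615, -0.3394) x1=(1.9554, 2.0822) x2=(1.5964, -1.3443) x3=(-0.3224, 0.1492) x4=(1.9113, -0.2165)
step 30: x0=(-1.2747, -0.3499) x1=(1.9600, 2.0943) x2=(1.5865, -1.3309) x3=(-0.3224, 0.1440) x4=(1.9180, -0.2227)
step 31: x0=(-1.2877, -0.3603) x1=(1.9647, 2.1064) x2=(1.5766, -1.3174) x3=(-0.3226, 0.1388) x4=(1.9246, -0.2290)
step 32: x0=(-1.3006, -0.3706) x1=(1.9694, 2.1185) x2=(1.5667, -1.3037) x3=(-0.3230, 0.1335) x4=(1.9312, -0.2355)
step 33: x0=(-1.3132, -0.3809) x1=(1.9740, 2.1305) x2=(1.5569, -1.2899) x3=(-0.3234, 0.1282) x4=(1.9378, -0.2421)
step 34: x0=(-1.3257, -0.3910) x1=(1.9787, 2.1426) x2=(1.5471, -1.2760) x3=(-0.3240, 0.1228) x4=(1.9443, -0.2488)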